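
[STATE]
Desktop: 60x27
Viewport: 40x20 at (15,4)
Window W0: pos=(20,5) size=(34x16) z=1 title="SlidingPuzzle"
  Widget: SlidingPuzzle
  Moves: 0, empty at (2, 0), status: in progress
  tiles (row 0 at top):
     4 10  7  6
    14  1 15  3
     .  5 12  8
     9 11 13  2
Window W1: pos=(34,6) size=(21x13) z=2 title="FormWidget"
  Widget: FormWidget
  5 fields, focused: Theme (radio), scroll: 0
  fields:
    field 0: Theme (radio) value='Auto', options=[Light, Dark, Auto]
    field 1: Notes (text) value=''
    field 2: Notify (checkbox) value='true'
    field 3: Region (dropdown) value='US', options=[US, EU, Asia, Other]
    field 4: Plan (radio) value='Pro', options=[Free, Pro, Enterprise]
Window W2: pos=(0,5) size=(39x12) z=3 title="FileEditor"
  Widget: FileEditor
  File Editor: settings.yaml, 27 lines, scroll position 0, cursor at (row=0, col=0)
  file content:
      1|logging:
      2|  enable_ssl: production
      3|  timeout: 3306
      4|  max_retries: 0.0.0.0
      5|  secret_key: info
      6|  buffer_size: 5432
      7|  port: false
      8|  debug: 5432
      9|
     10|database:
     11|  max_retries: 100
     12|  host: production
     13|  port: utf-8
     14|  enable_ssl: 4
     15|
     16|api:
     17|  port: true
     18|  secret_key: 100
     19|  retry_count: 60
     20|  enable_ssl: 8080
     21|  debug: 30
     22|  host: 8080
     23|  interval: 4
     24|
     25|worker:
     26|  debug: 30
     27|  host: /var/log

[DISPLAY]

                                        
━━━━━━━━━━━━━━━━━━━━━━━┓━━━━━━━━━━━━━━┓ 
                       ┃━━━━━━━━━━━━━━━┓
───────────────────────┨mWidget        ┃
                      ▲┃───────────────┨
production            █┃eme:      ( ) L┃
6                     ░┃tes:      [   ]┃
 0.0.0.0              ░┃tify:     [x]  ┃
info                  ░┃gion:     [US▼]┃
 5432                 ░┃an:       ( ) F┃
                      ░┃               ┃
                      ▼┃               ┃
━━━━━━━━━━━━━━━━━━━━━━━┛               ┃
     ┃Moves: 0     ┃                   ┃
     ┃             ┗━━━━━━━━━━━━━━━━━━━┛
     ┃                                ┃ 
     ┗━━━━━━━━━━━━━━━━━━━━━━━━━━━━━━━━┛ 
                                        
                                        
                                        


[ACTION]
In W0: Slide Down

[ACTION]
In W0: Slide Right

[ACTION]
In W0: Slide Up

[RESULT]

                                        
━━━━━━━━━━━━━━━━━━━━━━━┓━━━━━━━━━━━━━━┓ 
                       ┃━━━━━━━━━━━━━━━┓
───────────────────────┨mWidget        ┃
                      ▲┃───────────────┨
production            █┃eme:      ( ) L┃
6                     ░┃tes:      [   ]┃
 0.0.0.0              ░┃tify:     [x]  ┃
info                  ░┃gion:     [US▼]┃
 5432                 ░┃an:       ( ) F┃
                      ░┃               ┃
                      ▼┃               ┃
━━━━━━━━━━━━━━━━━━━━━━━┛               ┃
     ┃Moves: 2     ┃                   ┃
     ┃             ┗━━━━━━━━━━━━━━━━━━━┛
     ┃                                ┃ 
     ┗━━━━━━━━━━━━━━━━━━━━━━━━━━━━━━━━┛ 
                                        
                                        
                                        


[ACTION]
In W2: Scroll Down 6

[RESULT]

                                        
━━━━━━━━━━━━━━━━━━━━━━━┓━━━━━━━━━━━━━━┓ 
                       ┃━━━━━━━━━━━━━━━┓
───────────────────────┨mWidget        ┃
                      ▲┃───────────────┨
                      ░┃eme:      ( ) L┃
                      █┃tes:      [   ]┃
                      ░┃tify:     [x]  ┃
 100                  ░┃gion:     [US▼]┃
tion                  ░┃an:       ( ) F┃
                      ░┃               ┃
4                     ▼┃               ┃
━━━━━━━━━━━━━━━━━━━━━━━┛               ┃
     ┃Moves: 2     ┃                   ┃
     ┃             ┗━━━━━━━━━━━━━━━━━━━┛
     ┃                                ┃ 
     ┗━━━━━━━━━━━━━━━━━━━━━━━━━━━━━━━━┛ 
                                        
                                        
                                        


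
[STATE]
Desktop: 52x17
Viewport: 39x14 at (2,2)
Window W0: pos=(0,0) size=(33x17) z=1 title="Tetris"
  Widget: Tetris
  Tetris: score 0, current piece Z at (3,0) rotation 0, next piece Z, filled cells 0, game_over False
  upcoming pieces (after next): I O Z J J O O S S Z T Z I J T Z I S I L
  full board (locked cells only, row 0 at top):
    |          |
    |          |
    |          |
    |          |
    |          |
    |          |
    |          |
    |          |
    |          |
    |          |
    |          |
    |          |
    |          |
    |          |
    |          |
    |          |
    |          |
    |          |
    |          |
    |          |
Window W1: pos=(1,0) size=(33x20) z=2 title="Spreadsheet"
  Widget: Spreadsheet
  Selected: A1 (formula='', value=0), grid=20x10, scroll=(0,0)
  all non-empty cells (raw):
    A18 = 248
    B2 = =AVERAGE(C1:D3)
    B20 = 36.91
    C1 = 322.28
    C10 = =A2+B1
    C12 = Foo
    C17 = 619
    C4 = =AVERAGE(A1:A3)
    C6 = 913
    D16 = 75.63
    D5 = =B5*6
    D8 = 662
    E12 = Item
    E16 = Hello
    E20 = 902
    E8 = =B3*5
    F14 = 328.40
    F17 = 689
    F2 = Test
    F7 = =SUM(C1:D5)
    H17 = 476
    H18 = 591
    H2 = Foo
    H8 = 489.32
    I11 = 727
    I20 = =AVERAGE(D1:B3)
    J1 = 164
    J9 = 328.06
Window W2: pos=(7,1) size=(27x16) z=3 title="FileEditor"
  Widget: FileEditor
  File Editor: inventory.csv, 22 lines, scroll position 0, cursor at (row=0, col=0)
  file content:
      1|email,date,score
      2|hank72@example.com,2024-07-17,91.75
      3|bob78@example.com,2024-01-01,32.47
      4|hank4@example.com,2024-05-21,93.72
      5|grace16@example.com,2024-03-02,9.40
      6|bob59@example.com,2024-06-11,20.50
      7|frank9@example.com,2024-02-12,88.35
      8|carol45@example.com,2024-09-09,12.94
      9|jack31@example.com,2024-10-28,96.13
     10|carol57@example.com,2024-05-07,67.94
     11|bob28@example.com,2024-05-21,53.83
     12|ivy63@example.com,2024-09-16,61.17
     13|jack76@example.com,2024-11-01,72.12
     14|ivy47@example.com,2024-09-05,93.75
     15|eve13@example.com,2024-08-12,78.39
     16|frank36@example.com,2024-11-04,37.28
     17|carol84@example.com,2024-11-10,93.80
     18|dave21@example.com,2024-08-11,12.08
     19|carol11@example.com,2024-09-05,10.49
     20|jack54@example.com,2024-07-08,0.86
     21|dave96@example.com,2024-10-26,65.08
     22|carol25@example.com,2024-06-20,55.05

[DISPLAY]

─────┃ FileEditor              ┃       
A1:  ┠─────────────────────────┨       
     ┃█mail,date,score        ▲┃       
-----┃hank72@example.com,2024-█┃       
  1  ┃bob78@example.com,2024-0░┃       
  2  ┃hank4@example.com,2024-0░┃       
  3  ┃grace16@example.com,2024░┃       
  4  ┃bob59@example.com,2024-0░┃       
  5  ┃frank9@example.com,2024-░┃       
  6  ┃carol45@example.com,2024░┃       
  7  ┃jack31@example.com,2024-░┃       
  8  ┃carol57@example.com,2024░┃       
  9  ┃bob28@example.com,2024-0░┃       
 10  ┃ivy63@example.com,2024-0▼┃       


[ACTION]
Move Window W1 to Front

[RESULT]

───────────────────────────────┨       
A1:                            ┃       
       A       B       C       ┃       
-------------------------------┃       
  1      [0]       0  322.28   ┃       
  2        0   53.71       0   ┃       
  3        0       0       0   ┃       
  4        0       0       0   ┃       
  5        0       0       0   ┃       
  6        0       0     913   ┃       
  7        0       0       0   ┃       
  8        0       0       0   ┃       
  9        0       0       0   ┃       
 10        0       0       0   ┃       


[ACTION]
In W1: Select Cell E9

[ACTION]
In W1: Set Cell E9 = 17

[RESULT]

───────────────────────────────┨       
E9: 17                         ┃       
       A       B       C       ┃       
-------------------------------┃       
  1        0       0  322.28   ┃       
  2        0   53.71       0   ┃       
  3        0       0       0   ┃       
  4        0       0       0   ┃       
  5        0       0       0   ┃       
  6        0       0     913   ┃       
  7        0       0       0   ┃       
  8        0       0       0   ┃       
  9        0       0       0   ┃       
 10        0       0       0   ┃       


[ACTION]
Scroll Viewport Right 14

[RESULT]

────────────────────┨                  
                    ┃                  
    B       C       ┃                  
--------------------┃                  
0       0  322.28   ┃                  
0   53.71       0   ┃                  
0       0       0   ┃                  
0       0       0   ┃                  
0       0       0   ┃                  
0       0     913   ┃                  
0       0       0   ┃                  
0       0       0   ┃                  
0       0       0   ┃                  
0       0       0   ┃                  


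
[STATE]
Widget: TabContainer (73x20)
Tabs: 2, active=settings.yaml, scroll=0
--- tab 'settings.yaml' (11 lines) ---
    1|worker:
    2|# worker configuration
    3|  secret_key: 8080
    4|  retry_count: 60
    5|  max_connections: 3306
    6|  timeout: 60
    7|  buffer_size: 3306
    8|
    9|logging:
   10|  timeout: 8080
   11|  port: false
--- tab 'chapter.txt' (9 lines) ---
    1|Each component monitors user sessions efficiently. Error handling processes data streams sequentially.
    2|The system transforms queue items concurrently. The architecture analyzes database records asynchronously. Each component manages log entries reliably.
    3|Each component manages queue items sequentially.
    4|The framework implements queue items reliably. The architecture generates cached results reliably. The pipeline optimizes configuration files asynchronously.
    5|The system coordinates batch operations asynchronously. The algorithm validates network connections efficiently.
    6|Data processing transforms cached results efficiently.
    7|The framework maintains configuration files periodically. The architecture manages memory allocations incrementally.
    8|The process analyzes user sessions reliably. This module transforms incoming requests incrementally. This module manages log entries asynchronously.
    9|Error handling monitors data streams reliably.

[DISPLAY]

[settings.yaml]│ chapter.txt                                             
─────────────────────────────────────────────────────────────────────────
worker:                                                                  
# worker configuration                                                   
  secret_key: 8080                                                       
  retry_count: 60                                                        
  max_connections: 3306                                                  
  timeout: 60                                                            
  buffer_size: 3306                                                      
                                                                         
logging:                                                                 
  timeout: 8080                                                          
  port: false                                                            
                                                                         
                                                                         
                                                                         
                                                                         
                                                                         
                                                                         
                                                                         


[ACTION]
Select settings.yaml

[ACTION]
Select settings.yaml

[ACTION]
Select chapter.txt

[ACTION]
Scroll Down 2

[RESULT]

 settings.yaml │[chapter.txt]                                            
─────────────────────────────────────────────────────────────────────────
Each component manages queue items sequentially.                         
The framework implements queue items reliably. The architecture generates
The system coordinates batch operations asynchronously. The algorithm val
Data processing transforms cached results efficiently.                   
The framework maintains configuration files periodically. The architectur
The process analyzes user sessions reliably. This module transforms incom
Error handling monitors data streams reliably.                           
                                                                         
                                                                         
                                                                         
                                                                         
                                                                         
                                                                         
                                                                         
                                                                         
                                                                         
                                                                         
                                                                         


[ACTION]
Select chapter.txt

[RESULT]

 settings.yaml │[chapter.txt]                                            
─────────────────────────────────────────────────────────────────────────
Each component monitors user sessions efficiently. Error handling process
The system transforms queue items concurrently. The architecture analyzes
Each component manages queue items sequentially.                         
The framework implements queue items reliably. The architecture generates
The system coordinates batch operations asynchronously. The algorithm val
Data processing transforms cached results efficiently.                   
The framework maintains configuration files periodically. The architectur
The process analyzes user sessions reliably. This module transforms incom
Error handling monitors data streams reliably.                           
                                                                         
                                                                         
                                                                         
                                                                         
                                                                         
                                                                         
                                                                         
                                                                         
                                                                         


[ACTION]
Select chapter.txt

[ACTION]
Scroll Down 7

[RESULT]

 settings.yaml │[chapter.txt]                                            
─────────────────────────────────────────────────────────────────────────
The process analyzes user sessions reliably. This module transforms incom
Error handling monitors data streams reliably.                           
                                                                         
                                                                         
                                                                         
                                                                         
                                                                         
                                                                         
                                                                         
                                                                         
                                                                         
                                                                         
                                                                         
                                                                         
                                                                         
                                                                         
                                                                         
                                                                         


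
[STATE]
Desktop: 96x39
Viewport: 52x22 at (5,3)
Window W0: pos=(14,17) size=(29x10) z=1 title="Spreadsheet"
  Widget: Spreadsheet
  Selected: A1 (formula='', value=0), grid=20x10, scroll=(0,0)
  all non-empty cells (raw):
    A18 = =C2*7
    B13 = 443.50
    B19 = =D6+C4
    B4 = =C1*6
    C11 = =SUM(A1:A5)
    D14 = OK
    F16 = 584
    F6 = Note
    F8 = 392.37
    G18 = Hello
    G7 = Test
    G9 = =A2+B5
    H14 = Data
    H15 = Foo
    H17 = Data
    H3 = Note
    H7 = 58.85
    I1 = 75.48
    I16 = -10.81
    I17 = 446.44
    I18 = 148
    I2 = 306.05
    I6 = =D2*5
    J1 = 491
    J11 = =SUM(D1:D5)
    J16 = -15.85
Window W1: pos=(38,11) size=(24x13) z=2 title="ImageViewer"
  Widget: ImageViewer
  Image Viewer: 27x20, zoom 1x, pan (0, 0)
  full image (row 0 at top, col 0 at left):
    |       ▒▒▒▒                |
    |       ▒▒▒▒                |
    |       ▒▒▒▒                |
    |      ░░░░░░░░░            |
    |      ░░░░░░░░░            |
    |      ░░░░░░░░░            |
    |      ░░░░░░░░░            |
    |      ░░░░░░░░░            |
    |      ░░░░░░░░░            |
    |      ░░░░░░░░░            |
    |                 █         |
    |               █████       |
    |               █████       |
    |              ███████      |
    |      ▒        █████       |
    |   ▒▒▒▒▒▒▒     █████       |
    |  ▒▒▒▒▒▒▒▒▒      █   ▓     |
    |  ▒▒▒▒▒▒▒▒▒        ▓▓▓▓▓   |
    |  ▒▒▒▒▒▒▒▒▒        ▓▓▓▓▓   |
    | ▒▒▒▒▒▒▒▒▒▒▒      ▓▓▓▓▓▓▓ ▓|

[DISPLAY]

                                                    
                                                    
                                                    
                                                    
                                                    
                                                    
                                                    
                                                    
                                 ┏━━━━━━━━━━━━━━━━━━
                                 ┃ ImageViewer      
                                 ┠──────────────────
                                 ┃       ▒▒▒▒       
                                 ┃       ▒▒▒▒       
                                 ┃       ▒▒▒▒       
         ┏━━━━━━━━━━━━━━━━━━━━━━━┃      ░░░░░░░░░   
         ┃ Spreadsheet           ┃      ░░░░░░░░░   
         ┠───────────────────────┃      ░░░░░░░░░   
         ┃A1:                    ┃      ░░░░░░░░░   
         ┃       A       B       ┃      ░░░░░░░░░   
         ┃-----------------------┃      ░░░░░░░░░   
         ┃  1      [0]       0   ┗━━━━━━━━━━━━━━━━━━
         ┃  2        0       0       ┃              


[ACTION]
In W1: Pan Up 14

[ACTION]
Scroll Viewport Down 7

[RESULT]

                                                    
                                 ┏━━━━━━━━━━━━━━━━━━
                                 ┃ ImageViewer      
                                 ┠──────────────────
                                 ┃       ▒▒▒▒       
                                 ┃       ▒▒▒▒       
                                 ┃       ▒▒▒▒       
         ┏━━━━━━━━━━━━━━━━━━━━━━━┃      ░░░░░░░░░   
         ┃ Spreadsheet           ┃      ░░░░░░░░░   
         ┠───────────────────────┃      ░░░░░░░░░   
         ┃A1:                    ┃      ░░░░░░░░░   
         ┃       A       B       ┃      ░░░░░░░░░   
         ┃-----------------------┃      ░░░░░░░░░   
         ┃  1      [0]       0   ┗━━━━━━━━━━━━━━━━━━
         ┃  2        0       0       ┃              
         ┃  3        0       0       ┃              
         ┗━━━━━━━━━━━━━━━━━━━━━━━━━━━┛              
                                                    
                                                    
                                                    
                                                    
                                                    


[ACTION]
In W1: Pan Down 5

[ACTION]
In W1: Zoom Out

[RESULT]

                                                    
                                 ┏━━━━━━━━━━━━━━━━━━
                                 ┃ ImageViewer      
                                 ┠──────────────────
                                 ┃      ░░░░░░░░░   
                                 ┃      ░░░░░░░░░   
                                 ┃      ░░░░░░░░░   
         ┏━━━━━━━━━━━━━━━━━━━━━━━┃      ░░░░░░░░░   
         ┃ Spreadsheet           ┃      ░░░░░░░░░   
         ┠───────────────────────┃                 █
         ┃A1:                    ┃               ███
         ┃       A       B       ┃               ███
         ┃-----------------------┃              ████
         ┃  1      [0]       0   ┗━━━━━━━━━━━━━━━━━━
         ┃  2        0       0       ┃              
         ┃  3        0       0       ┃              
         ┗━━━━━━━━━━━━━━━━━━━━━━━━━━━┛              
                                                    
                                                    
                                                    
                                                    
                                                    


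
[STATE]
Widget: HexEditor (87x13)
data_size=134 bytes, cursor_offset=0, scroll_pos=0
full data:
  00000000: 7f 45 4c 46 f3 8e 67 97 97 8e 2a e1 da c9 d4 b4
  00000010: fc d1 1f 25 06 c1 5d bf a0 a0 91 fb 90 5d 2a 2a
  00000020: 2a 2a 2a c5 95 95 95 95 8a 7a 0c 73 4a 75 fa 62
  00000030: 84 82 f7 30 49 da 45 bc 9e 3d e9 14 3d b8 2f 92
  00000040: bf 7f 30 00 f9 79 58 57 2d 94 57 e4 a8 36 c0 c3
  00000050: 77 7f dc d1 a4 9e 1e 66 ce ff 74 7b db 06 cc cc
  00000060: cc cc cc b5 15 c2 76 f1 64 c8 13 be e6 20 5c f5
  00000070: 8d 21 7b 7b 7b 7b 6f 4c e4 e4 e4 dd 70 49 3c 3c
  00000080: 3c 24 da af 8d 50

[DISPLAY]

00000000  7F 45 4c 46 f3 8e 67 97  97 8e 2a e1 da c9 d4 b4  |.ELF..g...*.....|         
00000010  fc d1 1f 25 06 c1 5d bf  a0 a0 91 fb 90 5d 2a 2a  |...%..]......]**|         
00000020  2a 2a 2a c5 95 95 95 95  8a 7a 0c 73 4a 75 fa 62  |***......z.sJu.b|         
00000030  84 82 f7 30 49 da 45 bc  9e 3d e9 14 3d b8 2f 92  |...0I.E..=..=./.|         
00000040  bf 7f 30 00 f9 79 58 57  2d 94 57 e4 a8 36 c0 c3  |..0..yXW-.W..6..|         
00000050  77 7f dc d1 a4 9e 1e 66  ce ff 74 7b db 06 cc cc  |w......f..t{....|         
00000060  cc cc cc b5 15 c2 76 f1  64 c8 13 be e6 20 5c f5  |......v.d.... \.|         
00000070  8d 21 7b 7b 7b 7b 6f 4c  e4 e4 e4 dd 70 49 3c 3c  |.!{{{{oL....pI<<|         
00000080  3c 24 da af 8d 50                                 |<$...P          |         
                                                                                       
                                                                                       
                                                                                       
                                                                                       


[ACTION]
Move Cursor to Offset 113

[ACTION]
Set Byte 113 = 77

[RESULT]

00000000  7f 45 4c 46 f3 8e 67 97  97 8e 2a e1 da c9 d4 b4  |.ELF..g...*.....|         
00000010  fc d1 1f 25 06 c1 5d bf  a0 a0 91 fb 90 5d 2a 2a  |...%..]......]**|         
00000020  2a 2a 2a c5 95 95 95 95  8a 7a 0c 73 4a 75 fa 62  |***......z.sJu.b|         
00000030  84 82 f7 30 49 da 45 bc  9e 3d e9 14 3d b8 2f 92  |...0I.E..=..=./.|         
00000040  bf 7f 30 00 f9 79 58 57  2d 94 57 e4 a8 36 c0 c3  |..0..yXW-.W..6..|         
00000050  77 7f dc d1 a4 9e 1e 66  ce ff 74 7b db 06 cc cc  |w......f..t{....|         
00000060  cc cc cc b5 15 c2 76 f1  64 c8 13 be e6 20 5c f5  |......v.d.... \.|         
00000070  8d 77 7b 7b 7b 7b 6f 4c  e4 e4 e4 dd 70 49 3c 3c  |.w{{{{oL....pI<<|         
00000080  3c 24 da af 8d 50                                 |<$...P          |         
                                                                                       
                                                                                       
                                                                                       
                                                                                       


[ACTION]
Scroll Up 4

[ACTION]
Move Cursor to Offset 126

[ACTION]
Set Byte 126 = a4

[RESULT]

00000000  7f 45 4c 46 f3 8e 67 97  97 8e 2a e1 da c9 d4 b4  |.ELF..g...*.....|         
00000010  fc d1 1f 25 06 c1 5d bf  a0 a0 91 fb 90 5d 2a 2a  |...%..]......]**|         
00000020  2a 2a 2a c5 95 95 95 95  8a 7a 0c 73 4a 75 fa 62  |***......z.sJu.b|         
00000030  84 82 f7 30 49 da 45 bc  9e 3d e9 14 3d b8 2f 92  |...0I.E..=..=./.|         
00000040  bf 7f 30 00 f9 79 58 57  2d 94 57 e4 a8 36 c0 c3  |..0..yXW-.W..6..|         
00000050  77 7f dc d1 a4 9e 1e 66  ce ff 74 7b db 06 cc cc  |w......f..t{....|         
00000060  cc cc cc b5 15 c2 76 f1  64 c8 13 be e6 20 5c f5  |......v.d.... \.|         
00000070  8d 77 7b 7b 7b 7b 6f 4c  e4 e4 e4 dd 70 49 A4 3c  |.w{{{{oL....pI.<|         
00000080  3c 24 da af 8d 50                                 |<$...P          |         
                                                                                       
                                                                                       
                                                                                       
                                                                                       


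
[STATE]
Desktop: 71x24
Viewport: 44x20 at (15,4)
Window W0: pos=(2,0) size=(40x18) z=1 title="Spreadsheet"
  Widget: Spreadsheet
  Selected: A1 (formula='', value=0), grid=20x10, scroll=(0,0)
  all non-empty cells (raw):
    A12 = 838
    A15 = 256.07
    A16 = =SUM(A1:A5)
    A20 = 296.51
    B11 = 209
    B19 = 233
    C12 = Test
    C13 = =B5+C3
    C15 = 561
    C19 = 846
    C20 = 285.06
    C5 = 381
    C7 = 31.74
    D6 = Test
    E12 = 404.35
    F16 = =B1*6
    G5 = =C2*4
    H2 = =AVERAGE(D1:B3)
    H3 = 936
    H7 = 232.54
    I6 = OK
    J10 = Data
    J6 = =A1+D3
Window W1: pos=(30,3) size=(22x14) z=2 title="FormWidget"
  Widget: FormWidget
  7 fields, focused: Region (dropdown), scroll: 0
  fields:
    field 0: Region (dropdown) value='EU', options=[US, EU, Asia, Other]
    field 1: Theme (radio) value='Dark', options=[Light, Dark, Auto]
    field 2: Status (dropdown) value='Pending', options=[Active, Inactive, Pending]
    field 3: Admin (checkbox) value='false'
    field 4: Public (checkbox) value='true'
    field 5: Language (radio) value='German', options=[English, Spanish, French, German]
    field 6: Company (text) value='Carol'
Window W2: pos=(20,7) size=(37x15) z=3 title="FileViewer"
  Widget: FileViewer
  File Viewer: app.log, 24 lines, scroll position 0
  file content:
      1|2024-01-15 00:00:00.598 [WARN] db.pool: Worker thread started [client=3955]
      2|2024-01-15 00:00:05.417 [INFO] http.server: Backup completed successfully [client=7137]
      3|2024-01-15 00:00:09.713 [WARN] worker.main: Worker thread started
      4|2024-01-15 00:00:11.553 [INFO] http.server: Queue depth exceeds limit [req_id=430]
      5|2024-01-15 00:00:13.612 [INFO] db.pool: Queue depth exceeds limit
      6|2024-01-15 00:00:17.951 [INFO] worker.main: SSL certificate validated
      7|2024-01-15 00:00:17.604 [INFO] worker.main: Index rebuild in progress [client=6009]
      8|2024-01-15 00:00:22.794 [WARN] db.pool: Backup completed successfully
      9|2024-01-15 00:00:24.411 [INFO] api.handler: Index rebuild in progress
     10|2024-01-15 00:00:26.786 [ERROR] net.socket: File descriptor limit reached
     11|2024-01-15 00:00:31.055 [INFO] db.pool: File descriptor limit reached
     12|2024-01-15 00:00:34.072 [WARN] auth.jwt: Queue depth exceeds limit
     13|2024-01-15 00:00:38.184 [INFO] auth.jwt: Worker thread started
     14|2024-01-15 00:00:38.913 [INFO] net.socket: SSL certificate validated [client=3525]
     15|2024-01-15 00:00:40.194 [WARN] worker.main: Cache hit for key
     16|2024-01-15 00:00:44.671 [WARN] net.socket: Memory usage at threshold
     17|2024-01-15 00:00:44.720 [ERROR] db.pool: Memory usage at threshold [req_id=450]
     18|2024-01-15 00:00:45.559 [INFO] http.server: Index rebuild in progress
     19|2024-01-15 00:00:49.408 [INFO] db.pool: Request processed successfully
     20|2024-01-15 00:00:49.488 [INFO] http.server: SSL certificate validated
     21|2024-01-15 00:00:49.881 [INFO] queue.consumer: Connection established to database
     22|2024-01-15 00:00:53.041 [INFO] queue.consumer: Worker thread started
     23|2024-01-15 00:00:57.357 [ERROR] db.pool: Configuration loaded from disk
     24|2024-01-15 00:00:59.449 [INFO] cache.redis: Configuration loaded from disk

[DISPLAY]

   B       C   ┃ FormWidget         ┃       
---------------┠────────────────────┨       
       0       ┃> Region:     [EU ▼]┃       
     ┏━━━━━━━━━━━━━━━━━━━━━━━━━━━━━━━━━━━┓  
     ┃ FileViewer                        ┃  
     ┠───────────────────────────────────┨  
     ┃2024-01-15 00:00:00.598 [WARN] db.▲┃  
     ┃2024-01-15 00:00:05.417 [INFO] htt█┃  
     ┃2024-01-15 00:00:09.713 [WARN] wor░┃  
     ┃2024-01-15 00:00:11.553 [INFO] htt░┃  
     ┃2024-01-15 00:00:13.612 [INFO] db.░┃  
     ┃2024-01-15 00:00:17.951 [INFO] wor░┃  
     ┃2024-01-15 00:00:17.604 [INFO] wor░┃  
━━━━━┃2024-01-15 00:00:22.794 [WARN] db.░┃  
     ┃2024-01-15 00:00:24.411 [INFO] api░┃  
     ┃2024-01-15 00:00:26.786 [ERROR] ne░┃  
     ┃2024-01-15 00:00:31.055 [INFO] db.▼┃  
     ┗━━━━━━━━━━━━━━━━━━━━━━━━━━━━━━━━━━━┛  
                                            
                                            


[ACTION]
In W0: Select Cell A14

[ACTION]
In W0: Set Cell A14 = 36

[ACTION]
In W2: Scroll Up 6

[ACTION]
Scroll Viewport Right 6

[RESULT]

     C   ┃ FormWidget         ┃             
---------┠────────────────────┨             
 0       ┃> Region:     [EU ▼]┃             
━━━━━━━━━━━━━━━━━━━━━━━━━━━━━━━━━━━┓        
 FileViewer                        ┃        
───────────────────────────────────┨        
2024-01-15 00:00:00.598 [WARN] db.▲┃        
2024-01-15 00:00:05.417 [INFO] htt█┃        
2024-01-15 00:00:09.713 [WARN] wor░┃        
2024-01-15 00:00:11.553 [INFO] htt░┃        
2024-01-15 00:00:13.612 [INFO] db.░┃        
2024-01-15 00:00:17.951 [INFO] wor░┃        
2024-01-15 00:00:17.604 [INFO] wor░┃        
2024-01-15 00:00:22.794 [WARN] db.░┃        
2024-01-15 00:00:24.411 [INFO] api░┃        
2024-01-15 00:00:26.786 [ERROR] ne░┃        
2024-01-15 00:00:31.055 [INFO] db.▼┃        
━━━━━━━━━━━━━━━━━━━━━━━━━━━━━━━━━━━┛        
                                            
                                            


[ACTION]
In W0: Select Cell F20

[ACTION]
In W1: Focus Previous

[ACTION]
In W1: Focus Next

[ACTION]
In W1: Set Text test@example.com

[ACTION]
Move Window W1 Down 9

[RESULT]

     C       D      ┃                       
--------------------┃                       
 0       0       0  ┃                       
━━━━━━━━━━━━━━━━━━━━━━━━━━━━━━━━━━━┓        
 FileViewer                        ┃        
───────────────────────────────────┨        
2024-01-15 00:00:00.598 [WARN] db.▲┃        
2024-01-15 00:00:05.417 [INFO] htt█┃        
2024-01-15 00:00:09.713 [WARN] wor░┃        
2024-01-15 00:00:11.553 [INFO] htt░┃        
2024-01-15 00:00:13.612 [INFO] db.░┃        
2024-01-15 00:00:17.951 [INFO] wor░┃        
2024-01-15 00:00:17.604 [INFO] wor░┃        
2024-01-15 00:00:22.794 [WARN] db.░┃        
2024-01-15 00:00:24.411 [INFO] api░┃        
2024-01-15 00:00:26.786 [ERROR] ne░┃        
2024-01-15 00:00:31.055 [INFO] db.▼┃        
━━━━━━━━━━━━━━━━━━━━━━━━━━━━━━━━━━━┛        
         ┃                    ┃             
         ┗━━━━━━━━━━━━━━━━━━━━┛             


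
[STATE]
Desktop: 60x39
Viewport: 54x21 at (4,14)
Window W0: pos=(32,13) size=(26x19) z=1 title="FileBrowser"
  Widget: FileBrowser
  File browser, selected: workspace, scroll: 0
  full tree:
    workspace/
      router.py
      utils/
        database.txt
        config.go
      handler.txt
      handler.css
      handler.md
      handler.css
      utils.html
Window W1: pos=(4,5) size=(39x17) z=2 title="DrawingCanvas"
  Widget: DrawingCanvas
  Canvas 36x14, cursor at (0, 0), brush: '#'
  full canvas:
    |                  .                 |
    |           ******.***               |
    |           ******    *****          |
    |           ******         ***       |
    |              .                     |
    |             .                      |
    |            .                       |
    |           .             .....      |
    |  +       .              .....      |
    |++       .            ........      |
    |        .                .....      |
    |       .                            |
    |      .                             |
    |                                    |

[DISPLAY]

┃            .                        ┃er            ┃
┃           .             .....       ┃──────────────┨
┃  +       .              .....       ┃space/        ┃
┃++       .            ........       ┃.py           ┃
┃        .                .....       ┃ils/          ┃
┃       .                             ┃r.txt         ┃
┃      .                              ┃r.css         ┃
┗━━━━━━━━━━━━━━━━━━━━━━━━━━━━━━━━━━━━━┛r.md          ┃
                            ┃    handler.css         ┃
                            ┃    utils.html          ┃
                            ┃                        ┃
                            ┃                        ┃
                            ┃                        ┃
                            ┃                        ┃
                            ┃                        ┃
                            ┃                        ┃
                            ┃                        ┃
                            ┗━━━━━━━━━━━━━━━━━━━━━━━━┛
                                                      
                                                      
                                                      


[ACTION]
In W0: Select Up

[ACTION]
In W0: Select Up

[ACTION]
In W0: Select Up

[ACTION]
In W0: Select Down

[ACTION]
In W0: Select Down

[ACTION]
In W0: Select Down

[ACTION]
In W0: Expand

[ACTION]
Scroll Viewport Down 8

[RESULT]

┃        .                .....       ┃ils/          ┃
┃       .                             ┃r.txt         ┃
┃      .                              ┃r.css         ┃
┗━━━━━━━━━━━━━━━━━━━━━━━━━━━━━━━━━━━━━┛r.md          ┃
                            ┃    handler.css         ┃
                            ┃    utils.html          ┃
                            ┃                        ┃
                            ┃                        ┃
                            ┃                        ┃
                            ┃                        ┃
                            ┃                        ┃
                            ┃                        ┃
                            ┃                        ┃
                            ┗━━━━━━━━━━━━━━━━━━━━━━━━┛
                                                      
                                                      
                                                      
                                                      
                                                      
                                                      
                                                      
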